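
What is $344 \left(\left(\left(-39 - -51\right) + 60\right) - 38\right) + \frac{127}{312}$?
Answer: $\frac{3649279}{312} \approx 11696.0$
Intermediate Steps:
$344 \left(\left(\left(-39 - -51\right) + 60\right) - 38\right) + \frac{127}{312} = 344 \left(\left(\left(-39 + 51\right) + 60\right) - 38\right) + 127 \cdot \frac{1}{312} = 344 \left(\left(12 + 60\right) - 38\right) + \frac{127}{312} = 344 \left(72 - 38\right) + \frac{127}{312} = 344 \cdot 34 + \frac{127}{312} = 11696 + \frac{127}{312} = \frac{3649279}{312}$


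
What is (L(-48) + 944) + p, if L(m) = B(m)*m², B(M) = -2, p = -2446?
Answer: -6110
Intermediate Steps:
L(m) = -2*m²
(L(-48) + 944) + p = (-2*(-48)² + 944) - 2446 = (-2*2304 + 944) - 2446 = (-4608 + 944) - 2446 = -3664 - 2446 = -6110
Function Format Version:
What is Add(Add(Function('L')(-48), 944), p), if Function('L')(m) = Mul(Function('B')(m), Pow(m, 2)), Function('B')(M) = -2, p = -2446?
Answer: -6110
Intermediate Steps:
Function('L')(m) = Mul(-2, Pow(m, 2))
Add(Add(Function('L')(-48), 944), p) = Add(Add(Mul(-2, Pow(-48, 2)), 944), -2446) = Add(Add(Mul(-2, 2304), 944), -2446) = Add(Add(-4608, 944), -2446) = Add(-3664, -2446) = -6110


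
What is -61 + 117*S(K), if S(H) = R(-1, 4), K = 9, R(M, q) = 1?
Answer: 56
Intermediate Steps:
S(H) = 1
-61 + 117*S(K) = -61 + 117*1 = -61 + 117 = 56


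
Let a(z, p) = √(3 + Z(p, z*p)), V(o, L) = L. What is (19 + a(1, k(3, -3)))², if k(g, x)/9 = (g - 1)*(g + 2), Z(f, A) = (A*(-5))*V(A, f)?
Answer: (19 + I*√40497)² ≈ -40136.0 + 7647.1*I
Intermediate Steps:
Z(f, A) = -5*A*f (Z(f, A) = (A*(-5))*f = (-5*A)*f = -5*A*f)
k(g, x) = 9*(-1 + g)*(2 + g) (k(g, x) = 9*((g - 1)*(g + 2)) = 9*((-1 + g)*(2 + g)) = 9*(-1 + g)*(2 + g))
a(z, p) = √(3 - 5*z*p²) (a(z, p) = √(3 - 5*z*p*p) = √(3 - 5*p*z*p) = √(3 - 5*z*p²))
(19 + a(1, k(3, -3)))² = (19 + √(3 - 5*1*(-18 + 9*3 + 9*3²)²))² = (19 + √(3 - 5*1*(-18 + 27 + 9*9)²))² = (19 + √(3 - 5*1*(-18 + 27 + 81)²))² = (19 + √(3 - 5*1*90²))² = (19 + √(3 - 5*1*8100))² = (19 + √(3 - 40500))² = (19 + √(-40497))² = (19 + I*√40497)²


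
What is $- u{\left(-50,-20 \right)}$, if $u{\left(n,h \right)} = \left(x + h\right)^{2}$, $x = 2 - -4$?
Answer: $-196$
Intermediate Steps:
$x = 6$ ($x = 2 + 4 = 6$)
$u{\left(n,h \right)} = \left(6 + h\right)^{2}$
$- u{\left(-50,-20 \right)} = - \left(6 - 20\right)^{2} = - \left(-14\right)^{2} = \left(-1\right) 196 = -196$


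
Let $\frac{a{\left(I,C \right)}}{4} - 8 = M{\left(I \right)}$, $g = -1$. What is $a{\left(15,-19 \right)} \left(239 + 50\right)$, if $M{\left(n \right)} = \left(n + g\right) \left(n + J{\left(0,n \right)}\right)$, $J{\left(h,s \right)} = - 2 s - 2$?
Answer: $-265880$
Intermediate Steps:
$J{\left(h,s \right)} = -2 - 2 s$
$M{\left(n \right)} = \left(-1 + n\right) \left(-2 - n\right)$ ($M{\left(n \right)} = \left(n - 1\right) \left(n - \left(2 + 2 n\right)\right) = \left(-1 + n\right) \left(-2 - n\right)$)
$a{\left(I,C \right)} = 40 - 4 I - 4 I^{2}$ ($a{\left(I,C \right)} = 32 + 4 \left(2 - I - I^{2}\right) = 32 - \left(-8 + 4 I + 4 I^{2}\right) = 40 - 4 I - 4 I^{2}$)
$a{\left(15,-19 \right)} \left(239 + 50\right) = \left(40 - 60 - 4 \cdot 15^{2}\right) \left(239 + 50\right) = \left(40 - 60 - 900\right) 289 = \left(-920\right) 289 = -265880$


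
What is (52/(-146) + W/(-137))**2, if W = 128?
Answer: 166564836/100020001 ≈ 1.6653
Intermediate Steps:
(52/(-146) + W/(-137))**2 = (52/(-146) + 128/(-137))**2 = (52*(-1/146) + 128*(-1/137))**2 = (-26/73 - 128/137)**2 = (-12906/10001)**2 = 166564836/100020001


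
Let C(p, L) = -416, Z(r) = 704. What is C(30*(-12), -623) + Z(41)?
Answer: 288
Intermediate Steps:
C(30*(-12), -623) + Z(41) = -416 + 704 = 288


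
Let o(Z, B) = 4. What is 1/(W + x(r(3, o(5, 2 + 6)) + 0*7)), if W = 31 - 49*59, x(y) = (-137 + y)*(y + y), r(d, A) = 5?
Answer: -1/4180 ≈ -0.00023923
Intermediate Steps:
x(y) = 2*y*(-137 + y) (x(y) = (-137 + y)*(2*y) = 2*y*(-137 + y))
W = -2860 (W = 31 - 2891 = -2860)
1/(W + x(r(3, o(5, 2 + 6)) + 0*7)) = 1/(-2860 + 2*(5 + 0*7)*(-137 + (5 + 0*7))) = 1/(-2860 + 2*(5 + 0)*(-137 + (5 + 0))) = 1/(-2860 + 2*5*(-137 + 5)) = 1/(-2860 + 2*5*(-132)) = 1/(-2860 - 1320) = 1/(-4180) = -1/4180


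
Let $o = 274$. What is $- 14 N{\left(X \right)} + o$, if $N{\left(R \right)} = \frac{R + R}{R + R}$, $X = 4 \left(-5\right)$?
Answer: $260$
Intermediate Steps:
$X = -20$
$N{\left(R \right)} = 1$ ($N{\left(R \right)} = \frac{2 R}{2 R} = 2 R \frac{1}{2 R} = 1$)
$- 14 N{\left(X \right)} + o = \left(-14\right) 1 + 274 = -14 + 274 = 260$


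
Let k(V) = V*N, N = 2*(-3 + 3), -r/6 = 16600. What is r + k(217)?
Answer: -99600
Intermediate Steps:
r = -99600 (r = -6*16600 = -99600)
N = 0 (N = 2*0 = 0)
k(V) = 0 (k(V) = V*0 = 0)
r + k(217) = -99600 + 0 = -99600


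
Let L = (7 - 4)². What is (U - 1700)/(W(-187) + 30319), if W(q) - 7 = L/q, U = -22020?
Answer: -4435640/5670953 ≈ -0.78217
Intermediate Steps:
L = 9 (L = 3² = 9)
W(q) = 7 + 9/q
(U - 1700)/(W(-187) + 30319) = (-22020 - 1700)/((7 + 9/(-187)) + 30319) = -23720/((7 + 9*(-1/187)) + 30319) = -23720/((7 - 9/187) + 30319) = -23720/(1300/187 + 30319) = -23720/5670953/187 = -23720*187/5670953 = -4435640/5670953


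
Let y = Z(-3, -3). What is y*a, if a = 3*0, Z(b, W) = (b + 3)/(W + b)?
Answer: 0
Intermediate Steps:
Z(b, W) = (3 + b)/(W + b)
y = 0 (y = (3 - 3)/(-3 - 3) = 0/(-6) = -⅙*0 = 0)
a = 0
y*a = 0*0 = 0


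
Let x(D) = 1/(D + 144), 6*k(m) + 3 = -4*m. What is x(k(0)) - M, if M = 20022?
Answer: -5746312/287 ≈ -20022.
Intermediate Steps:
k(m) = -½ - 2*m/3 (k(m) = -½ + (-4*m)/6 = -½ - 2*m/3)
x(D) = 1/(144 + D)
x(k(0)) - M = 1/(144 + (-½ - ⅔*0)) - 1*20022 = 1/(144 + (-½ + 0)) - 20022 = 1/(144 - ½) - 20022 = 1/(287/2) - 20022 = 2/287 - 20022 = -5746312/287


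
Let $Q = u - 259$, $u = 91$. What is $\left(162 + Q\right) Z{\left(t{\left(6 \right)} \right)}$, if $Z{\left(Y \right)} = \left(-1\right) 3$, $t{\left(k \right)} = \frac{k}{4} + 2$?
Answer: $18$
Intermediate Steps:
$t{\left(k \right)} = 2 + \frac{k}{4}$ ($t{\left(k \right)} = k \frac{1}{4} + 2 = \frac{k}{4} + 2 = 2 + \frac{k}{4}$)
$Q = -168$ ($Q = 91 - 259 = -168$)
$Z{\left(Y \right)} = -3$
$\left(162 + Q\right) Z{\left(t{\left(6 \right)} \right)} = \left(162 - 168\right) \left(-3\right) = \left(-6\right) \left(-3\right) = 18$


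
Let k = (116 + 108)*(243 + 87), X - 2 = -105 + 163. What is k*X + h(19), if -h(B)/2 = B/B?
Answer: 4435198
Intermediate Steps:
h(B) = -2 (h(B) = -2*B/B = -2*1 = -2)
X = 60 (X = 2 + (-105 + 163) = 2 + 58 = 60)
k = 73920 (k = 224*330 = 73920)
k*X + h(19) = 73920*60 - 2 = 4435200 - 2 = 4435198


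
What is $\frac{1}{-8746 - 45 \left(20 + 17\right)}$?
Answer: $- \frac{1}{10411} \approx -9.6052 \cdot 10^{-5}$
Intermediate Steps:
$\frac{1}{-8746 - 45 \left(20 + 17\right)} = \frac{1}{-8746 - 1665} = \frac{1}{-10411} = - \frac{1}{10411}$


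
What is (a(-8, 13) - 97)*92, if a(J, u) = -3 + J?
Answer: -9936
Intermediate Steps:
(a(-8, 13) - 97)*92 = ((-3 - 8) - 97)*92 = (-11 - 97)*92 = -108*92 = -9936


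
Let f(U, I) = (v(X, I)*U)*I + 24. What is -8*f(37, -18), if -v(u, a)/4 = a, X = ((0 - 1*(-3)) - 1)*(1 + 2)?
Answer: 383424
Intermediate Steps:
X = 6 (X = ((0 + 3) - 1)*3 = (3 - 1)*3 = 2*3 = 6)
v(u, a) = -4*a
f(U, I) = 24 - 4*U*I² (f(U, I) = ((-4*I)*U)*I + 24 = (-4*I*U)*I + 24 = -4*U*I² + 24 = 24 - 4*U*I²)
-8*f(37, -18) = -8*(24 - 4*37*(-18)²) = -8*(24 - 4*37*324) = -8*(24 - 47952) = -8*(-47928) = 383424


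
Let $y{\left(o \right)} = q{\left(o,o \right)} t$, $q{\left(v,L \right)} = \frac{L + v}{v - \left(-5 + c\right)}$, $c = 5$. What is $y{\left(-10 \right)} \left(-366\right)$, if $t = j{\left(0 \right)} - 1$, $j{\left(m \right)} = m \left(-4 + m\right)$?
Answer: $732$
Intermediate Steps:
$q{\left(v,L \right)} = \frac{L + v}{v}$ ($q{\left(v,L \right)} = \frac{L + v}{v + \left(5 - 5\right)} = \frac{L + v}{v + 0} = \frac{L + v}{v}$)
$t = -1$ ($t = 0 \left(-4 + 0\right) - 1 = 0 \left(-4\right) - 1 = 0 - 1 = -1$)
$y{\left(o \right)} = -2$ ($y{\left(o \right)} = \frac{o + o}{o} \left(-1\right) = \frac{2 o}{o} \left(-1\right) = 2 \left(-1\right) = -2$)
$y{\left(-10 \right)} \left(-366\right) = \left(-2\right) \left(-366\right) = 732$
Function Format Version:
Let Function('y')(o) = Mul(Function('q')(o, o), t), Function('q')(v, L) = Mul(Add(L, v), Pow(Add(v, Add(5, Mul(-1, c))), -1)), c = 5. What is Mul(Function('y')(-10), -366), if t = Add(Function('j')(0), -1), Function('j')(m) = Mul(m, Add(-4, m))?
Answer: 732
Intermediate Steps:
Function('q')(v, L) = Mul(Pow(v, -1), Add(L, v)) (Function('q')(v, L) = Mul(Add(L, v), Pow(Add(v, Add(5, Mul(-1, 5))), -1)) = Mul(Add(L, v), Pow(Add(v, Add(5, -5)), -1)) = Mul(Add(L, v), Pow(Add(v, 0), -1)) = Mul(Add(L, v), Pow(v, -1)) = Mul(Pow(v, -1), Add(L, v)))
t = -1 (t = Add(Mul(0, Add(-4, 0)), -1) = Add(Mul(0, -4), -1) = Add(0, -1) = -1)
Function('y')(o) = -2 (Function('y')(o) = Mul(Mul(Pow(o, -1), Add(o, o)), -1) = Mul(Mul(Pow(o, -1), Mul(2, o)), -1) = Mul(2, -1) = -2)
Mul(Function('y')(-10), -366) = Mul(-2, -366) = 732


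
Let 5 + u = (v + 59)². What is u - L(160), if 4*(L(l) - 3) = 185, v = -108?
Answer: 9387/4 ≈ 2346.8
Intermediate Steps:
u = 2396 (u = -5 + (-108 + 59)² = -5 + (-49)² = -5 + 2401 = 2396)
L(l) = 197/4 (L(l) = 3 + (¼)*185 = 3 + 185/4 = 197/4)
u - L(160) = 2396 - 1*197/4 = 2396 - 197/4 = 9387/4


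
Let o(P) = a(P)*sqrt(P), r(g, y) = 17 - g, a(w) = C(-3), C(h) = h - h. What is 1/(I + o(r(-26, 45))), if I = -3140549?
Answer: -1/3140549 ≈ -3.1842e-7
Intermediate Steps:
C(h) = 0
a(w) = 0
o(P) = 0 (o(P) = 0*sqrt(P) = 0)
1/(I + o(r(-26, 45))) = 1/(-3140549 + 0) = 1/(-3140549) = -1/3140549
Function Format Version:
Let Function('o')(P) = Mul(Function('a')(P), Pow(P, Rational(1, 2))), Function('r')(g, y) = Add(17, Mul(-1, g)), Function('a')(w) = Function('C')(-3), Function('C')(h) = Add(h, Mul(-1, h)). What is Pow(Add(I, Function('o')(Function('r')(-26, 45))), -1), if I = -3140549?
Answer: Rational(-1, 3140549) ≈ -3.1842e-7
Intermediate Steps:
Function('C')(h) = 0
Function('a')(w) = 0
Function('o')(P) = 0 (Function('o')(P) = Mul(0, Pow(P, Rational(1, 2))) = 0)
Pow(Add(I, Function('o')(Function('r')(-26, 45))), -1) = Pow(Add(-3140549, 0), -1) = Pow(-3140549, -1) = Rational(-1, 3140549)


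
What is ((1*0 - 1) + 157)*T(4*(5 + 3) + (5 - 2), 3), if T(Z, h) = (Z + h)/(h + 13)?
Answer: 741/2 ≈ 370.50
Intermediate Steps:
T(Z, h) = (Z + h)/(13 + h)
((1*0 - 1) + 157)*T(4*(5 + 3) + (5 - 2), 3) = ((1*0 - 1) + 157)*(((4*(5 + 3) + (5 - 2)) + 3)/(13 + 3)) = ((0 - 1) + 157)*(((4*8 + 3) + 3)/16) = (-1 + 157)*(((32 + 3) + 3)/16) = 156*((35 + 3)/16) = 156*((1/16)*38) = 156*(19/8) = 741/2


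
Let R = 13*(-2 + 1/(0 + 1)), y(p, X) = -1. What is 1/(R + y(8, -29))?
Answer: -1/14 ≈ -0.071429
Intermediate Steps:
R = -13 (R = 13*(-2 + 1/1) = 13*(-2 + 1) = 13*(-1) = -13)
1/(R + y(8, -29)) = 1/(-13 - 1) = 1/(-14) = -1/14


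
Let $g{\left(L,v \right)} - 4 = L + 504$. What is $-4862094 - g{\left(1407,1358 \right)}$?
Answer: $-4864009$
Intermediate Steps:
$g{\left(L,v \right)} = 508 + L$ ($g{\left(L,v \right)} = 4 + \left(L + 504\right) = 4 + \left(504 + L\right) = 508 + L$)
$-4862094 - g{\left(1407,1358 \right)} = -4862094 - \left(508 + 1407\right) = -4862094 - 1915 = -4864009$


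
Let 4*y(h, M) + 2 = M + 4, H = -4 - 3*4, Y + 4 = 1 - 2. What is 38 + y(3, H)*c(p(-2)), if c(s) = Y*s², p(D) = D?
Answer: 108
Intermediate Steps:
Y = -5 (Y = -4 + (1 - 2) = -4 - 1 = -5)
H = -16 (H = -4 - 12 = -16)
c(s) = -5*s²
y(h, M) = ½ + M/4 (y(h, M) = -½ + (M + 4)/4 = -½ + (4 + M)/4 = -½ + (1 + M/4) = ½ + M/4)
38 + y(3, H)*c(p(-2)) = 38 + (½ + (¼)*(-16))*(-5*(-2)²) = 38 + (½ - 4)*(-5*4) = 38 - 7/2*(-20) = 38 + 70 = 108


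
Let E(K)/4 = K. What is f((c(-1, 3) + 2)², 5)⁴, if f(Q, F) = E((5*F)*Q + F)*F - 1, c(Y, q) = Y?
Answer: 128738157601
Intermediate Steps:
E(K) = 4*K
f(Q, F) = -1 + F*(4*F + 20*F*Q) (f(Q, F) = (4*((5*F)*Q + F))*F - 1 = (4*(5*F*Q + F))*F - 1 = (4*(F + 5*F*Q))*F - 1 = (4*F + 20*F*Q)*F - 1 = F*(4*F + 20*F*Q) - 1 = -1 + F*(4*F + 20*F*Q))
f((c(-1, 3) + 2)², 5)⁴ = (-1 + 5²*(4 + 20*(-1 + 2)²))⁴ = (-1 + 25*(4 + 20*1²))⁴ = (-1 + 25*(4 + 20*1))⁴ = (-1 + 25*(4 + 20))⁴ = (-1 + 25*24)⁴ = (-1 + 600)⁴ = 599⁴ = 128738157601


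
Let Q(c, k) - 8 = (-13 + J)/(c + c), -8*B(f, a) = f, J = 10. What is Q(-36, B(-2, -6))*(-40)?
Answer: -965/3 ≈ -321.67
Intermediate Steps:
B(f, a) = -f/8
Q(c, k) = 8 - 3/(2*c) (Q(c, k) = 8 + (-13 + 10)/(c + c) = 8 - 3*1/(2*c) = 8 - 3/(2*c))
Q(-36, B(-2, -6))*(-40) = (8 - 3/2/(-36))*(-40) = (8 - 3/2*(-1/36))*(-40) = (8 + 1/24)*(-40) = (193/24)*(-40) = -965/3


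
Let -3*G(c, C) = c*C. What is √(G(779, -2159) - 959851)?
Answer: 2*I*√898269/3 ≈ 631.85*I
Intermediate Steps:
G(c, C) = -C*c/3 (G(c, C) = -c*C/3 = -C*c/3)
√(G(779, -2159) - 959851) = √(-⅓*(-2159)*779 - 959851) = √(1681861/3 - 959851) = √(-1197692/3) = 2*I*√898269/3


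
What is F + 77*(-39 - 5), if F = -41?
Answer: -3429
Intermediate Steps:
F + 77*(-39 - 5) = -41 + 77*(-39 - 5) = -41 + 77*(-44) = -41 - 3388 = -3429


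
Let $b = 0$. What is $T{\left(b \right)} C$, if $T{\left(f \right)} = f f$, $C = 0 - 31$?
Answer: $0$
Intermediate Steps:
$C = -31$ ($C = 0 - 31 = -31$)
$T{\left(f \right)} = f^{2}$
$T{\left(b \right)} C = 0^{2} \left(-31\right) = 0 \left(-31\right) = 0$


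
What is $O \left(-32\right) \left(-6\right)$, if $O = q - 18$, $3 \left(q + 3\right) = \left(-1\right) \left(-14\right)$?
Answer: $-3136$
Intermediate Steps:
$q = \frac{5}{3}$ ($q = -3 + \frac{\left(-1\right) \left(-14\right)}{3} = -3 + \frac{1}{3} \cdot 14 = -3 + \frac{14}{3} = \frac{5}{3} \approx 1.6667$)
$O = - \frac{49}{3}$ ($O = \frac{5}{3} - 18 = - \frac{49}{3} \approx -16.333$)
$O \left(-32\right) \left(-6\right) = \left(- \frac{49}{3}\right) \left(-32\right) \left(-6\right) = \frac{1568}{3} \left(-6\right) = -3136$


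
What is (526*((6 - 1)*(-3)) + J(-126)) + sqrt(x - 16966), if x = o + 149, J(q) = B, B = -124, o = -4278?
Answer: -8014 + I*sqrt(21095) ≈ -8014.0 + 145.24*I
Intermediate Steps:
J(q) = -124
x = -4129 (x = -4278 + 149 = -4129)
(526*((6 - 1)*(-3)) + J(-126)) + sqrt(x - 16966) = (526*((6 - 1)*(-3)) - 124) + sqrt(-4129 - 16966) = (526*(5*(-3)) - 124) + sqrt(-21095) = (526*(-15) - 124) + I*sqrt(21095) = (-7890 - 124) + I*sqrt(21095) = -8014 + I*sqrt(21095)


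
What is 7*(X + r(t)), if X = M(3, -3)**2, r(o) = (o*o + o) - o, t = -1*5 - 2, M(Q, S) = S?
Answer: 406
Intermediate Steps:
t = -7 (t = -5 - 2 = -7)
r(o) = o**2 (r(o) = (o**2 + o) - o = (o + o**2) - o = o**2)
X = 9 (X = (-3)**2 = 9)
7*(X + r(t)) = 7*(9 + (-7)**2) = 7*(9 + 49) = 7*58 = 406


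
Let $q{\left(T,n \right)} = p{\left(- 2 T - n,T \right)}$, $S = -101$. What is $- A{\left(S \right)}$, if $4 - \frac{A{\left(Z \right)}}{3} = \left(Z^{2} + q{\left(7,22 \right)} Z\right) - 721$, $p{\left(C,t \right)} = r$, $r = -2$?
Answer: $29034$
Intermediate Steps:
$p{\left(C,t \right)} = -2$
$q{\left(T,n \right)} = -2$
$A{\left(Z \right)} = 2175 - 3 Z^{2} + 6 Z$ ($A{\left(Z \right)} = 12 - 3 \left(\left(Z^{2} - 2 Z\right) - 721\right) = 12 - 3 \left(-721 + Z^{2} - 2 Z\right) = 12 + \left(2163 - 3 Z^{2} + 6 Z\right) = 2175 - 3 Z^{2} + 6 Z$)
$- A{\left(S \right)} = - (2175 - 3 \left(-101\right)^{2} + 6 \left(-101\right)) = - (2175 - 30603 - 606) = \left(-1\right) \left(-29034\right) = 29034$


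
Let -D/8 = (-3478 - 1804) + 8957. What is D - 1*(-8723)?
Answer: -20677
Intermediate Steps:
D = -29400 (D = -8*((-3478 - 1804) + 8957) = -8*(-5282 + 8957) = -8*3675 = -29400)
D - 1*(-8723) = -29400 - 1*(-8723) = -29400 + 8723 = -20677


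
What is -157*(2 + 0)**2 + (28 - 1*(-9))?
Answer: -591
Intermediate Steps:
-157*(2 + 0)**2 + (28 - 1*(-9)) = -157*2**2 + (28 + 9) = -157*4 + 37 = -628 + 37 = -591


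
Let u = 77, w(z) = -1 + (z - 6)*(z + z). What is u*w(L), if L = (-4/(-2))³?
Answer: 2387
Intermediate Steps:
L = 8 (L = (-4*(-½))³ = 2³ = 8)
w(z) = -1 + 2*z*(-6 + z) (w(z) = -1 + (-6 + z)*(2*z) = -1 + 2*z*(-6 + z))
u*w(L) = 77*(-1 - 12*8 + 2*8²) = 77*(-1 - 96 + 2*64) = 77*(-1 - 96 + 128) = 77*31 = 2387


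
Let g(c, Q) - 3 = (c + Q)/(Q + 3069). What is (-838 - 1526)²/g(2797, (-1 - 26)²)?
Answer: 2653138476/1865 ≈ 1.4226e+6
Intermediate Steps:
g(c, Q) = 3 + (Q + c)/(3069 + Q) (g(c, Q) = 3 + (c + Q)/(Q + 3069) = 3 + (Q + c)/(3069 + Q))
(-838 - 1526)²/g(2797, (-1 - 26)²) = (-838 - 1526)²/(((9207 + 2797 + 4*(-1 - 26)²)/(3069 + (-1 - 26)²))) = (-2364)²/(((9207 + 2797 + 4*(-27)²)/(3069 + (-27)²))) = 5588496/(((9207 + 2797 + 4*729)/(3069 + 729))) = 5588496/(((9207 + 2797 + 2916)/3798)) = 5588496/(((1/3798)*14920)) = 5588496/(7460/1899) = 5588496*(1899/7460) = 2653138476/1865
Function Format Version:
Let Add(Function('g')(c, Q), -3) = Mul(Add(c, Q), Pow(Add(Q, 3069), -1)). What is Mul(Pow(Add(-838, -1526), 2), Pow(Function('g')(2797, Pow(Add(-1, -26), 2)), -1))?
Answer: Rational(2653138476, 1865) ≈ 1.4226e+6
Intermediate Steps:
Function('g')(c, Q) = Add(3, Mul(Pow(Add(3069, Q), -1), Add(Q, c))) (Function('g')(c, Q) = Add(3, Mul(Add(c, Q), Pow(Add(Q, 3069), -1))) = Add(3, Mul(Add(Q, c), Pow(Add(3069, Q), -1))) = Add(3, Mul(Pow(Add(3069, Q), -1), Add(Q, c))))
Mul(Pow(Add(-838, -1526), 2), Pow(Function('g')(2797, Pow(Add(-1, -26), 2)), -1)) = Mul(Pow(Add(-838, -1526), 2), Pow(Mul(Pow(Add(3069, Pow(Add(-1, -26), 2)), -1), Add(9207, 2797, Mul(4, Pow(Add(-1, -26), 2)))), -1)) = Mul(Pow(-2364, 2), Pow(Mul(Pow(Add(3069, Pow(-27, 2)), -1), Add(9207, 2797, Mul(4, Pow(-27, 2)))), -1)) = Mul(5588496, Pow(Mul(Pow(Add(3069, 729), -1), Add(9207, 2797, Mul(4, 729))), -1)) = Mul(5588496, Pow(Mul(Pow(3798, -1), Add(9207, 2797, 2916)), -1)) = Mul(5588496, Pow(Mul(Rational(1, 3798), 14920), -1)) = Mul(5588496, Pow(Rational(7460, 1899), -1)) = Mul(5588496, Rational(1899, 7460)) = Rational(2653138476, 1865)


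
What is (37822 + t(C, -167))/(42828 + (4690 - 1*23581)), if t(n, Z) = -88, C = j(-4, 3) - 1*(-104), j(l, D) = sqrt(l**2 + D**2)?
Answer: 12578/7979 ≈ 1.5764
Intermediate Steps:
j(l, D) = sqrt(D**2 + l**2)
C = 109 (C = sqrt(3**2 + (-4)**2) - 1*(-104) = sqrt(9 + 16) + 104 = sqrt(25) + 104 = 5 + 104 = 109)
(37822 + t(C, -167))/(42828 + (4690 - 1*23581)) = (37822 - 88)/(42828 + (4690 - 1*23581)) = 37734/(42828 + (4690 - 23581)) = 37734/(42828 - 18891) = 37734/23937 = 37734*(1/23937) = 12578/7979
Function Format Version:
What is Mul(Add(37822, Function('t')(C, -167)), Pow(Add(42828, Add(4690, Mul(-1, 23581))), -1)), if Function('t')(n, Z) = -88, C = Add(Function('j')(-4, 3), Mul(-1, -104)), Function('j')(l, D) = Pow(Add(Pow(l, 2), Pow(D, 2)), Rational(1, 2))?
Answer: Rational(12578, 7979) ≈ 1.5764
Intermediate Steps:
Function('j')(l, D) = Pow(Add(Pow(D, 2), Pow(l, 2)), Rational(1, 2))
C = 109 (C = Add(Pow(Add(Pow(3, 2), Pow(-4, 2)), Rational(1, 2)), Mul(-1, -104)) = Add(Pow(Add(9, 16), Rational(1, 2)), 104) = Add(Pow(25, Rational(1, 2)), 104) = Add(5, 104) = 109)
Mul(Add(37822, Function('t')(C, -167)), Pow(Add(42828, Add(4690, Mul(-1, 23581))), -1)) = Mul(Add(37822, -88), Pow(Add(42828, Add(4690, Mul(-1, 23581))), -1)) = Mul(37734, Pow(Add(42828, Add(4690, -23581)), -1)) = Mul(37734, Pow(Add(42828, -18891), -1)) = Mul(37734, Pow(23937, -1)) = Mul(37734, Rational(1, 23937)) = Rational(12578, 7979)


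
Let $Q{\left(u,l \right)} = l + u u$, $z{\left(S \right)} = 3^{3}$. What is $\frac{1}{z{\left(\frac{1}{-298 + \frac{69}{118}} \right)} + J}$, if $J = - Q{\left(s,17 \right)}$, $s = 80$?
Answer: $- \frac{1}{6390} \approx -0.00015649$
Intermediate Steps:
$z{\left(S \right)} = 27$
$Q{\left(u,l \right)} = l + u^{2}$
$J = -6417$ ($J = - (17 + 80^{2}) = - (17 + 6400) = \left(-1\right) 6417 = -6417$)
$\frac{1}{z{\left(\frac{1}{-298 + \frac{69}{118}} \right)} + J} = \frac{1}{27 - 6417} = \frac{1}{-6390} = - \frac{1}{6390}$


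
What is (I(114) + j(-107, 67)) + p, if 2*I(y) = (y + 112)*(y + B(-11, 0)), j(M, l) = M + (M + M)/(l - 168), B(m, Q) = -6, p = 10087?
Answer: 2240798/101 ≈ 22186.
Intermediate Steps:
j(M, l) = M + 2*M/(-168 + l) (j(M, l) = M + (2*M)/(-168 + l) = M + 2*M/(-168 + l))
I(y) = (-6 + y)*(112 + y)/2 (I(y) = ((y + 112)*(y - 6))/2 = ((112 + y)*(-6 + y))/2 = ((-6 + y)*(112 + y))/2 = (-6 + y)*(112 + y)/2)
(I(114) + j(-107, 67)) + p = ((-336 + (1/2)*114**2 + 53*114) - 107*(-166 + 67)/(-168 + 67)) + 10087 = ((-336 + (1/2)*12996 + 6042) - 107*(-99)/(-101)) + 10087 = ((-336 + 6498 + 6042) - 107*(-1/101)*(-99)) + 10087 = (12204 - 10593/101) + 10087 = 1222011/101 + 10087 = 2240798/101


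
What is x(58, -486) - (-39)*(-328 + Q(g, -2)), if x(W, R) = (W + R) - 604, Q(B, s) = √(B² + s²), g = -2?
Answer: -13824 + 78*√2 ≈ -13714.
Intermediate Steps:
x(W, R) = -604 + R + W (x(W, R) = (R + W) - 604 = -604 + R + W)
x(58, -486) - (-39)*(-328 + Q(g, -2)) = (-604 - 486 + 58) - (-39)*(-328 + √((-2)² + (-2)²)) = -1032 - (-39)*(-328 + √(4 + 4)) = -1032 - (-39)*(-328 + √8) = -1032 - (-39)*(-328 + 2*√2) = -1032 - (12792 - 78*√2) = -1032 + (-12792 + 78*√2) = -13824 + 78*√2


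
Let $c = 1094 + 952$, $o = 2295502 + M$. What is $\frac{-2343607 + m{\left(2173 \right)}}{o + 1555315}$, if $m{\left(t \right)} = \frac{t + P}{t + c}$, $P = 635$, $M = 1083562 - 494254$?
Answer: $- \frac{79101401}{149863099} \approx -0.52782$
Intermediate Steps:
$M = 589308$ ($M = 1083562 - 494254 = 589308$)
$o = 2884810$ ($o = 2295502 + 589308 = 2884810$)
$c = 2046$
$m{\left(t \right)} = \frac{635 + t}{2046 + t}$ ($m{\left(t \right)} = \frac{t + 635}{t + 2046} = \frac{635 + t}{2046 + t}$)
$\frac{-2343607 + m{\left(2173 \right)}}{o + 1555315} = \frac{-2343607 + \frac{635 + 2173}{2046 + 2173}}{2884810 + 1555315} = \frac{-2343607 + \frac{1}{4219} \cdot 2808}{4440125} = \left(-2343607 + \frac{1}{4219} \cdot 2808\right) \frac{1}{4440125} = \left(-2343607 + \frac{2808}{4219}\right) \frac{1}{4440125} = \left(- \frac{9887675125}{4219}\right) \frac{1}{4440125} = - \frac{79101401}{149863099}$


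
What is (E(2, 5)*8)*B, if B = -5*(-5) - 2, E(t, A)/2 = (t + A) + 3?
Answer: 3680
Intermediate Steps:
E(t, A) = 6 + 2*A + 2*t (E(t, A) = 2*((t + A) + 3) = 2*((A + t) + 3) = 2*(3 + A + t) = 6 + 2*A + 2*t)
B = 23 (B = 25 - 2 = 23)
(E(2, 5)*8)*B = ((6 + 2*5 + 2*2)*8)*23 = ((6 + 10 + 4)*8)*23 = (20*8)*23 = 160*23 = 3680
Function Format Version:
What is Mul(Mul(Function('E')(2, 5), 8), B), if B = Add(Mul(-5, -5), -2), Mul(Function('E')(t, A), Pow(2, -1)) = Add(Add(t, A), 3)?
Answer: 3680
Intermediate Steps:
Function('E')(t, A) = Add(6, Mul(2, A), Mul(2, t)) (Function('E')(t, A) = Mul(2, Add(Add(t, A), 3)) = Mul(2, Add(Add(A, t), 3)) = Mul(2, Add(3, A, t)) = Add(6, Mul(2, A), Mul(2, t)))
B = 23 (B = Add(25, -2) = 23)
Mul(Mul(Function('E')(2, 5), 8), B) = Mul(Mul(Add(6, Mul(2, 5), Mul(2, 2)), 8), 23) = Mul(Mul(Add(6, 10, 4), 8), 23) = Mul(Mul(20, 8), 23) = Mul(160, 23) = 3680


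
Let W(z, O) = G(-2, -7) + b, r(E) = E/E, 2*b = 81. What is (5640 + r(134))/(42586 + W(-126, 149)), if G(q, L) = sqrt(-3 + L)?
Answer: 961824346/7268074049 - 22564*I*sqrt(10)/7268074049 ≈ 0.13234 - 9.8174e-6*I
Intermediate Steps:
b = 81/2 (b = (1/2)*81 = 81/2 ≈ 40.500)
r(E) = 1
W(z, O) = 81/2 + I*sqrt(10) (W(z, O) = sqrt(-3 - 7) + 81/2 = sqrt(-10) + 81/2 = I*sqrt(10) + 81/2 = 81/2 + I*sqrt(10))
(5640 + r(134))/(42586 + W(-126, 149)) = (5640 + 1)/(42586 + (81/2 + I*sqrt(10))) = 5641/(85253/2 + I*sqrt(10))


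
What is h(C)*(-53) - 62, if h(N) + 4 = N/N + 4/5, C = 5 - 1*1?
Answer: 273/5 ≈ 54.600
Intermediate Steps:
C = 4 (C = 5 - 1 = 4)
h(N) = -11/5 (h(N) = -4 + (N/N + 4/5) = -4 + (1 + 4*(⅕)) = -4 + (1 + ⅘) = -4 + 9/5 = -11/5)
h(C)*(-53) - 62 = -11/5*(-53) - 62 = 583/5 - 62 = 273/5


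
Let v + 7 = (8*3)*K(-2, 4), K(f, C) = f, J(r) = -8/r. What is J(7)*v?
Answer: 440/7 ≈ 62.857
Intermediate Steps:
v = -55 (v = -7 + (8*3)*(-2) = -7 + 24*(-2) = -7 - 48 = -55)
J(7)*v = -8/7*(-55) = 440/7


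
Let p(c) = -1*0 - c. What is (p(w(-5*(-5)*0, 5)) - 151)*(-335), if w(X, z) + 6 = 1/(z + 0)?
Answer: 48642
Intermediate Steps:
w(X, z) = -6 + 1/z (w(X, z) = -6 + 1/(z + 0) = -6 + 1/z)
p(c) = -c (p(c) = 0 - c = -c)
(p(w(-5*(-5)*0, 5)) - 151)*(-335) = (-(-6 + 1/5) - 151)*(-335) = (-(-6 + ⅕) - 151)*(-335) = (-1*(-29/5) - 151)*(-335) = (29/5 - 151)*(-335) = -726/5*(-335) = 48642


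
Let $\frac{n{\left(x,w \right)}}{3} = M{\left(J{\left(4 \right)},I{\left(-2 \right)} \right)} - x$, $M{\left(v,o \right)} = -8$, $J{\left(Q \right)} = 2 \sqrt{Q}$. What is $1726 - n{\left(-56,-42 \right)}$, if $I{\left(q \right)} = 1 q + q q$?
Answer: $1582$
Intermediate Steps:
$I{\left(q \right)} = q + q^{2}$
$n{\left(x,w \right)} = -24 - 3 x$ ($n{\left(x,w \right)} = 3 \left(-8 - x\right) = -24 - 3 x$)
$1726 - n{\left(-56,-42 \right)} = 1726 - \left(-24 - -168\right) = 1726 - \left(-24 + 168\right) = 1726 - 144 = 1582$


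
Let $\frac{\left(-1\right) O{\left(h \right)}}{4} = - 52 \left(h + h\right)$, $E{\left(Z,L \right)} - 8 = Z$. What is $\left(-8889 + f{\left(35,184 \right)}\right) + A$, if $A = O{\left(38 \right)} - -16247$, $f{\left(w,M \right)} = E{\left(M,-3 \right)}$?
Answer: $23358$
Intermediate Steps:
$E{\left(Z,L \right)} = 8 + Z$
$O{\left(h \right)} = 416 h$ ($O{\left(h \right)} = - 4 \left(- 52 \left(h + h\right)\right) = - 4 \left(- 52 \cdot 2 h\right) = - 4 \left(- 104 h\right) = 416 h$)
$f{\left(w,M \right)} = 8 + M$
$A = 32055$ ($A = 416 \cdot 38 - -16247 = 15808 + 16247 = 32055$)
$\left(-8889 + f{\left(35,184 \right)}\right) + A = \left(-8889 + \left(8 + 184\right)\right) + 32055 = \left(-8889 + 192\right) + 32055 = -8697 + 32055 = 23358$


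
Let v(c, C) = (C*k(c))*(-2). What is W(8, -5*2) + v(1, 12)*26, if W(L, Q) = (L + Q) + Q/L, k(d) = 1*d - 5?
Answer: 9971/4 ≈ 2492.8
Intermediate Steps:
k(d) = -5 + d (k(d) = d - 5 = -5 + d)
W(L, Q) = L + Q + Q/L
v(c, C) = -2*C*(-5 + c) (v(c, C) = (C*(-5 + c))*(-2) = -2*C*(-5 + c))
W(8, -5*2) + v(1, 12)*26 = (8 - 5*2 - 5*2/8) + (2*12*(5 - 1*1))*26 = (8 - 10 - 10*⅛) + (2*12*(5 - 1))*26 = (8 - 10 - 5/4) + (2*12*4)*26 = -13/4 + 96*26 = -13/4 + 2496 = 9971/4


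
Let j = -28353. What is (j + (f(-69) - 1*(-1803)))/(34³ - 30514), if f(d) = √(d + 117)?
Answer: -885/293 + 2*√3/4395 ≈ -3.0197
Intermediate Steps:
f(d) = √(117 + d)
(j + (f(-69) - 1*(-1803)))/(34³ - 30514) = (-28353 + (√(117 - 69) - 1*(-1803)))/(34³ - 30514) = (-28353 + (√48 + 1803))/(39304 - 30514) = (-28353 + (4*√3 + 1803))/8790 = (-28353 + (1803 + 4*√3))*(1/8790) = (-26550 + 4*√3)*(1/8790) = -885/293 + 2*√3/4395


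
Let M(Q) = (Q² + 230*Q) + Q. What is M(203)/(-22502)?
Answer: -44051/11251 ≈ -3.9153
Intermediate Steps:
M(Q) = Q² + 231*Q
M(203)/(-22502) = (203*(231 + 203))/(-22502) = (203*434)*(-1/22502) = 88102*(-1/22502) = -44051/11251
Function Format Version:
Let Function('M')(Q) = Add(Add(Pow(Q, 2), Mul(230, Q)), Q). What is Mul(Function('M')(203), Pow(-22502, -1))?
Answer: Rational(-44051, 11251) ≈ -3.9153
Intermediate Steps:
Function('M')(Q) = Add(Pow(Q, 2), Mul(231, Q))
Mul(Function('M')(203), Pow(-22502, -1)) = Mul(Mul(203, Add(231, 203)), Pow(-22502, -1)) = Mul(Mul(203, 434), Rational(-1, 22502)) = Mul(88102, Rational(-1, 22502)) = Rational(-44051, 11251)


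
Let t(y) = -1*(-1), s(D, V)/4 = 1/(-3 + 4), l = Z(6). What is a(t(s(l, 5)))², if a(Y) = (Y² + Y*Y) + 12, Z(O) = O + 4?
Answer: 196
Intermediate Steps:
Z(O) = 4 + O
l = 10 (l = 4 + 6 = 10)
s(D, V) = 4 (s(D, V) = 4/(-3 + 4) = 4/1 = 4*1 = 4)
t(y) = 1
a(Y) = 12 + 2*Y² (a(Y) = (Y² + Y²) + 12 = 2*Y² + 12 = 12 + 2*Y²)
a(t(s(l, 5)))² = (12 + 2*1²)² = (12 + 2*1)² = (12 + 2)² = 14² = 196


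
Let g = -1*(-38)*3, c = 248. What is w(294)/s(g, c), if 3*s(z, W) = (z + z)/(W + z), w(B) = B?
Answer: 26607/19 ≈ 1400.4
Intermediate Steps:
g = 114 (g = 38*3 = 114)
s(z, W) = 2*z/(3*(W + z)) (s(z, W) = ((z + z)/(W + z))/3 = ((2*z)/(W + z))/3 = (2*z/(W + z))/3 = 2*z/(3*(W + z)))
w(294)/s(g, c) = 294/(((⅔)*114/(248 + 114))) = 294/(((⅔)*114/362)) = 294/(((⅔)*114*(1/362))) = 294/(38/181) = 294*(181/38) = 26607/19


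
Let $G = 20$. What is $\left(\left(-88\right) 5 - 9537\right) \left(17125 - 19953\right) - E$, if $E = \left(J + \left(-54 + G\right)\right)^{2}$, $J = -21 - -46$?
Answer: $28214875$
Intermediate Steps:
$J = 25$ ($J = -21 + 46 = 25$)
$E = 81$ ($E = \left(25 + \left(-54 + 20\right)\right)^{2} = \left(25 - 34\right)^{2} = \left(-9\right)^{2} = 81$)
$\left(\left(-88\right) 5 - 9537\right) \left(17125 - 19953\right) - E = \left(\left(-88\right) 5 - 9537\right) \left(17125 - 19953\right) - 81 = \left(-440 - 9537\right) \left(-2828\right) - 81 = \left(-9977\right) \left(-2828\right) - 81 = 28214956 - 81 = 28214875$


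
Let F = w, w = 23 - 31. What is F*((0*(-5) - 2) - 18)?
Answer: 160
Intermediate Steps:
w = -8
F = -8
F*((0*(-5) - 2) - 18) = -8*((0*(-5) - 2) - 18) = -8*((0 - 2) - 18) = -8*(-2 - 18) = -8*(-20) = 160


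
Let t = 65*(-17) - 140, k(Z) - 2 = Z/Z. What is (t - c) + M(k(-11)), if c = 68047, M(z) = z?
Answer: -69289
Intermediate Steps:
k(Z) = 3 (k(Z) = 2 + Z/Z = 2 + 1 = 3)
t = -1245 (t = -1105 - 140 = -1245)
(t - c) + M(k(-11)) = (-1245 - 1*68047) + 3 = (-1245 - 68047) + 3 = -69292 + 3 = -69289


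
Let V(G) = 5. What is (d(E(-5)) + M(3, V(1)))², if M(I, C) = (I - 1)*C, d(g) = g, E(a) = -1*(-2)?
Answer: 144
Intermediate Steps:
E(a) = 2
M(I, C) = C*(-1 + I) (M(I, C) = (-1 + I)*C = C*(-1 + I))
(d(E(-5)) + M(3, V(1)))² = (2 + 5*(-1 + 3))² = (2 + 5*2)² = (2 + 10)² = 12² = 144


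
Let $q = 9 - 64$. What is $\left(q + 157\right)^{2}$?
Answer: $10404$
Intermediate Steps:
$q = -55$ ($q = 9 - 64 = -55$)
$\left(q + 157\right)^{2} = \left(-55 + 157\right)^{2} = 102^{2} = 10404$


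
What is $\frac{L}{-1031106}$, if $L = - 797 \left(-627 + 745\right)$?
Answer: $\frac{47023}{515553} \approx 0.091209$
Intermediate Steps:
$L = -94046$ ($L = \left(-797\right) 118 = -94046$)
$\frac{L}{-1031106} = - \frac{94046}{-1031106} = \left(-94046\right) \left(- \frac{1}{1031106}\right) = \frac{47023}{515553}$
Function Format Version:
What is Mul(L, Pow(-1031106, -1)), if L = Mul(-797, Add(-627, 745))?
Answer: Rational(47023, 515553) ≈ 0.091209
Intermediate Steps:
L = -94046 (L = Mul(-797, 118) = -94046)
Mul(L, Pow(-1031106, -1)) = Mul(-94046, Pow(-1031106, -1)) = Mul(-94046, Rational(-1, 1031106)) = Rational(47023, 515553)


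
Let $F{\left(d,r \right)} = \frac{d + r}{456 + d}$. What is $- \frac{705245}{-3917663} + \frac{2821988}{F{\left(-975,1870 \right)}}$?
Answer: $- \frac{5737854717334561}{3506308385} \approx -1.6364 \cdot 10^{6}$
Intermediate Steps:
$F{\left(d,r \right)} = \frac{d + r}{456 + d}$
$- \frac{705245}{-3917663} + \frac{2821988}{F{\left(-975,1870 \right)}} = - \frac{705245}{-3917663} + \frac{2821988}{\frac{1}{456 - 975} \left(-975 + 1870\right)} = \left(-705245\right) \left(- \frac{1}{3917663}\right) + \frac{2821988}{\frac{1}{-519} \cdot 895} = \frac{705245}{3917663} + \frac{2821988}{\left(- \frac{1}{519}\right) 895} = \frac{705245}{3917663} + \frac{2821988}{- \frac{895}{519}} = \frac{705245}{3917663} + 2821988 \left(- \frac{519}{895}\right) = \frac{705245}{3917663} - \frac{1464611772}{895} = - \frac{5737854717334561}{3506308385}$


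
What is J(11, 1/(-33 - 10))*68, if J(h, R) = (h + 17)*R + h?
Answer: 30260/43 ≈ 703.72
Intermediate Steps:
J(h, R) = h + R*(17 + h) (J(h, R) = (17 + h)*R + h = R*(17 + h) + h = h + R*(17 + h))
J(11, 1/(-33 - 10))*68 = (11 + 17/(-33 - 10) + 11/(-33 - 10))*68 = (11 + 17/(-43) + 11/(-43))*68 = (11 + 17*(-1/43) - 1/43*11)*68 = (11 - 17/43 - 11/43)*68 = (445/43)*68 = 30260/43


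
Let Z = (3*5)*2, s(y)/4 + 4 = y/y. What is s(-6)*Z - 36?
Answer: -396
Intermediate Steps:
s(y) = -12 (s(y) = -16 + 4*(y/y) = -16 + 4*1 = -16 + 4 = -12)
Z = 30 (Z = 15*2 = 30)
s(-6)*Z - 36 = -12*30 - 36 = -360 - 36 = -396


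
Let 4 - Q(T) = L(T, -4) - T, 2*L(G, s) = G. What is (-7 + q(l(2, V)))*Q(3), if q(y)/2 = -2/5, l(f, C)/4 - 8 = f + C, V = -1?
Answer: -429/10 ≈ -42.900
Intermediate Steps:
L(G, s) = G/2
l(f, C) = 32 + 4*C + 4*f (l(f, C) = 32 + 4*(f + C) = 32 + 4*(C + f) = 32 + (4*C + 4*f) = 32 + 4*C + 4*f)
q(y) = -⅘ (q(y) = 2*(-2/5) = 2*(-2*⅕) = 2*(-⅖) = -⅘)
Q(T) = 4 + T/2 (Q(T) = 4 - (T/2 - T) = 4 - (-1)*T/2 = 4 + T/2)
(-7 + q(l(2, V)))*Q(3) = (-7 - ⅘)*(4 + (½)*3) = -39*(4 + 3/2)/5 = -39/5*11/2 = -429/10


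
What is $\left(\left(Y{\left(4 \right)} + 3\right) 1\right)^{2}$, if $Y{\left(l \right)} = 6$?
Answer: $81$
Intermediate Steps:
$\left(\left(Y{\left(4 \right)} + 3\right) 1\right)^{2} = \left(\left(6 + 3\right) 1\right)^{2} = \left(9 \cdot 1\right)^{2} = 9^{2} = 81$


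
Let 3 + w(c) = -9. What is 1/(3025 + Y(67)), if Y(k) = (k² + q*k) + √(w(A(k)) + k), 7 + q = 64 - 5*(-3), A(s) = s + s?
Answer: 12338/152226189 - √55/152226189 ≈ 8.1002e-5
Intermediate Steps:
A(s) = 2*s
w(c) = -12 (w(c) = -3 - 9 = -12)
q = 72 (q = -7 + (64 - 5*(-3)) = -7 + (64 + 15) = -7 + 79 = 72)
Y(k) = k² + √(-12 + k) + 72*k (Y(k) = (k² + 72*k) + √(-12 + k) = k² + √(-12 + k) + 72*k)
1/(3025 + Y(67)) = 1/(3025 + (67² + √(-12 + 67) + 72*67)) = 1/(3025 + (4489 + √55 + 4824)) = 1/(3025 + (9313 + √55)) = 1/(12338 + √55)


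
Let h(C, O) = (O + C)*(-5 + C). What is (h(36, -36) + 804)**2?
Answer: 646416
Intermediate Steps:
h(C, O) = (-5 + C)*(C + O) (h(C, O) = (C + O)*(-5 + C) = (-5 + C)*(C + O))
(h(36, -36) + 804)**2 = ((36**2 - 5*36 - 5*(-36) + 36*(-36)) + 804)**2 = ((1296 - 180 + 180 - 1296) + 804)**2 = (0 + 804)**2 = 804**2 = 646416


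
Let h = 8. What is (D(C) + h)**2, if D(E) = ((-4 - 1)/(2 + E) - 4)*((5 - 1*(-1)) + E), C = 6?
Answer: 9025/4 ≈ 2256.3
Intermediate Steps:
D(E) = (-4 - 5/(2 + E))*(6 + E) (D(E) = (-5/(2 + E) - 4)*((5 + 1) + E) = (-4 - 5/(2 + E))*(6 + E))
(D(C) + h)**2 = ((-78 - 37*6 - 4*6**2)/(2 + 6) + 8)**2 = ((-78 - 222 - 4*36)/8 + 8)**2 = ((-78 - 222 - 144)/8 + 8)**2 = ((1/8)*(-444) + 8)**2 = (-111/2 + 8)**2 = (-95/2)**2 = 9025/4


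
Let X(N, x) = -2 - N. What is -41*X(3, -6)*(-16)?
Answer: -3280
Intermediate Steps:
-41*X(3, -6)*(-16) = -41*(-2 - 1*3)*(-16) = -41*(-2 - 3)*(-16) = -41*(-5)*(-16) = 205*(-16) = -3280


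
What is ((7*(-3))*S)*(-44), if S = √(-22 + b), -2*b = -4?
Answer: 1848*I*√5 ≈ 4132.3*I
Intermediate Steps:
b = 2 (b = -½*(-4) = 2)
S = 2*I*√5 (S = √(-22 + 2) = √(-20) = 2*I*√5 ≈ 4.4721*I)
((7*(-3))*S)*(-44) = ((7*(-3))*(2*I*√5))*(-44) = -42*I*√5*(-44) = 1848*I*√5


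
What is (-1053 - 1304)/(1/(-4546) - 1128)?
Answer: 10714922/5127889 ≈ 2.0895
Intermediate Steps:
(-1053 - 1304)/(1/(-4546) - 1128) = -2357/(-1/4546 - 1128) = -2357/(-5127889/4546) = -2357*(-4546/5127889) = 10714922/5127889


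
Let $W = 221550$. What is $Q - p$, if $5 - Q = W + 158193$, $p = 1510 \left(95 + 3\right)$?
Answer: $-527718$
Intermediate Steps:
$p = 147980$ ($p = 1510 \cdot 98 = 147980$)
$Q = -379738$ ($Q = 5 - \left(221550 + 158193\right) = 5 - 379743 = -379738$)
$Q - p = -379738 - 147980 = -527718$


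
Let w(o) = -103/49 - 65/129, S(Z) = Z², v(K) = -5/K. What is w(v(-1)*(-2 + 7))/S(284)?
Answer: -29/897582 ≈ -3.2309e-5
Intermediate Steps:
w(o) = -16472/6321 (w(o) = -103*1/49 - 65*1/129 = -103/49 - 65/129 = -16472/6321)
w(v(-1)*(-2 + 7))/S(284) = -16472/(6321*(284²)) = -16472/6321/80656 = -16472/6321*1/80656 = -29/897582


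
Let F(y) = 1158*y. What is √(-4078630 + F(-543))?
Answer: 4*I*√294214 ≈ 2169.7*I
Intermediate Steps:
√(-4078630 + F(-543)) = √(-4078630 + 1158*(-543)) = √(-4078630 - 628794) = √(-4707424) = 4*I*√294214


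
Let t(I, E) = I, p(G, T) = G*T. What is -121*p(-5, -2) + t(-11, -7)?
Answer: -1221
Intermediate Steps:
-121*p(-5, -2) + t(-11, -7) = -(-605)*(-2) - 11 = -121*10 - 11 = -1210 - 11 = -1221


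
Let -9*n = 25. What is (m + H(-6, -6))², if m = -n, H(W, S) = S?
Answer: 841/81 ≈ 10.383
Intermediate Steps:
n = -25/9 (n = -⅑*25 = -25/9 ≈ -2.7778)
m = 25/9 (m = -1*(-25/9) = 25/9 ≈ 2.7778)
(m + H(-6, -6))² = (25/9 - 6)² = (-29/9)² = 841/81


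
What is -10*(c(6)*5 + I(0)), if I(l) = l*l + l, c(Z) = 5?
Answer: -250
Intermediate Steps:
I(l) = l + l² (I(l) = l² + l = l + l²)
-10*(c(6)*5 + I(0)) = -10*(5*5 + 0*(1 + 0)) = -10*(25 + 0*1) = -10*(25 + 0) = -10*25 = -250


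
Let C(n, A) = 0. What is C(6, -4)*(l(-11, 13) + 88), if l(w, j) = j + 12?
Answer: 0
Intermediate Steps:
l(w, j) = 12 + j
C(6, -4)*(l(-11, 13) + 88) = 0*((12 + 13) + 88) = 0*(25 + 88) = 0*113 = 0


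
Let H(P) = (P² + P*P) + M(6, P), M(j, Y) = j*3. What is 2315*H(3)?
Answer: 83340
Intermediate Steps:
M(j, Y) = 3*j
H(P) = 18 + 2*P² (H(P) = (P² + P*P) + 3*6 = (P² + P²) + 18 = 2*P² + 18 = 18 + 2*P²)
2315*H(3) = 2315*(18 + 2*3²) = 2315*(18 + 2*9) = 2315*(18 + 18) = 2315*36 = 83340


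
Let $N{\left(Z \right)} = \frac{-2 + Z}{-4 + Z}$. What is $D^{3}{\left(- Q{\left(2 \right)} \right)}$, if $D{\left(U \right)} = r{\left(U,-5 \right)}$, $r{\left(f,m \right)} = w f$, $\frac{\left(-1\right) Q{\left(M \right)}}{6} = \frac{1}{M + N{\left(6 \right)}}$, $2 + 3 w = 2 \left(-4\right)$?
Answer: $-125$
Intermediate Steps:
$N{\left(Z \right)} = \frac{-2 + Z}{-4 + Z}$
$w = - \frac{10}{3}$ ($w = - \frac{2}{3} + \frac{2 \left(-4\right)}{3} = - \frac{2}{3} + \frac{1}{3} \left(-8\right) = - \frac{2}{3} - \frac{8}{3} = - \frac{10}{3} \approx -3.3333$)
$Q{\left(M \right)} = - \frac{6}{2 + M}$ ($Q{\left(M \right)} = - \frac{6}{M + \frac{-2 + 6}{-4 + 6}} = - \frac{6}{M + \frac{1}{2} \cdot 4} = - \frac{6}{M + 2} = - \frac{6}{2 + M}$)
$r{\left(f,m \right)} = - \frac{10 f}{3}$
$D{\left(U \right)} = - \frac{10 U}{3}$
$D^{3}{\left(- Q{\left(2 \right)} \right)} = \left(- \frac{10 \left(- \frac{-6}{2 + 2}\right)}{3}\right)^{3} = \left(- \frac{10 \left(- \frac{-6}{4}\right)}{3}\right)^{3} = \left(- \frac{10 \left(\left(-1\right) \left(- \frac{3}{2}\right)\right)}{3}\right)^{3} = \left(\left(- \frac{10}{3}\right) \frac{3}{2}\right)^{3} = \left(-5\right)^{3} = -125$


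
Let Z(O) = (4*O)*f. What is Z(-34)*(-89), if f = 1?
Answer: 12104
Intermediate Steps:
Z(O) = 4*O (Z(O) = (4*O)*1 = 4*O)
Z(-34)*(-89) = (4*(-34))*(-89) = -136*(-89) = 12104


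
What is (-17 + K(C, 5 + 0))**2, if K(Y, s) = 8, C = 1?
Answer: 81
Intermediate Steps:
(-17 + K(C, 5 + 0))**2 = (-17 + 8)**2 = (-9)**2 = 81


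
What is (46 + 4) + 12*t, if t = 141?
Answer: 1742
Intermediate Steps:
(46 + 4) + 12*t = (46 + 4) + 12*141 = 50 + 1692 = 1742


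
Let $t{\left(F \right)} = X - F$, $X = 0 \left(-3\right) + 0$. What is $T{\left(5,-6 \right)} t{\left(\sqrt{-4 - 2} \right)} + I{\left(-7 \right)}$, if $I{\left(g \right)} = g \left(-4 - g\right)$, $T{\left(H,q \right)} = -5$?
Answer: $-21 + 5 i \sqrt{6} \approx -21.0 + 12.247 i$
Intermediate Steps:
$X = 0$ ($X = 0 + 0 = 0$)
$t{\left(F \right)} = - F$ ($t{\left(F \right)} = 0 - F = - F$)
$T{\left(5,-6 \right)} t{\left(\sqrt{-4 - 2} \right)} + I{\left(-7 \right)} = - 5 \left(- \sqrt{-4 - 2}\right) - - 7 \left(4 - 7\right) = - 5 \left(- \sqrt{-6}\right) - \left(-7\right) \left(-3\right) = - 5 \left(- i \sqrt{6}\right) - 21 = 5 i \sqrt{6} - 21 = -21 + 5 i \sqrt{6}$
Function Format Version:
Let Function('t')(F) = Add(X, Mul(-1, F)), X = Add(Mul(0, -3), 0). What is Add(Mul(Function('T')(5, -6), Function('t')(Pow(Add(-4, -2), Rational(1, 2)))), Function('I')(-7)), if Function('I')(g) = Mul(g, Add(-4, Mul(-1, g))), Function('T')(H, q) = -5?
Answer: Add(-21, Mul(5, I, Pow(6, Rational(1, 2)))) ≈ Add(-21.000, Mul(12.247, I))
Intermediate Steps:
X = 0 (X = Add(0, 0) = 0)
Function('t')(F) = Mul(-1, F) (Function('t')(F) = Add(0, Mul(-1, F)) = Mul(-1, F))
Add(Mul(Function('T')(5, -6), Function('t')(Pow(Add(-4, -2), Rational(1, 2)))), Function('I')(-7)) = Add(Mul(-5, Mul(-1, Pow(Add(-4, -2), Rational(1, 2)))), Mul(-1, -7, Add(4, -7))) = Add(Mul(-5, Mul(-1, Pow(-6, Rational(1, 2)))), Mul(-1, -7, -3)) = Add(Mul(-5, Mul(-1, Mul(I, Pow(6, Rational(1, 2))))), -21) = Add(Mul(-5, Mul(-1, I, Pow(6, Rational(1, 2)))), -21) = Add(Mul(5, I, Pow(6, Rational(1, 2))), -21) = Add(-21, Mul(5, I, Pow(6, Rational(1, 2))))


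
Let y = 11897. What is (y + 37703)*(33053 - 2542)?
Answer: 1513345600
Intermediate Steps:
(y + 37703)*(33053 - 2542) = (11897 + 37703)*(33053 - 2542) = 49600*30511 = 1513345600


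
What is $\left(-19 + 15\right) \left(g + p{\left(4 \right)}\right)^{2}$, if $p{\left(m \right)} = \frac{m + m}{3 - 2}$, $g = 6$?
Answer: $-784$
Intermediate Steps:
$p{\left(m \right)} = 2 m$ ($p{\left(m \right)} = \frac{2 m}{1} = 2 m 1 = 2 m$)
$\left(-19 + 15\right) \left(g + p{\left(4 \right)}\right)^{2} = \left(-19 + 15\right) \left(6 + 2 \cdot 4\right)^{2} = - 4 \left(6 + 8\right)^{2} = - 4 \cdot 14^{2} = \left(-4\right) 196 = -784$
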